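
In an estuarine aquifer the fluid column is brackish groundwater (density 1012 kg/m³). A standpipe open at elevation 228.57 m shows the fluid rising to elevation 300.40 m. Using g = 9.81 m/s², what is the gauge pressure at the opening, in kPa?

Pressure head ψ = h − z = 300.40 − 228.57 = 71.83 m.
P = ρgψ = 1012 × 9.81 × 71.83 = 713108 Pa ≈ 713 kPa.

P ≈ 713 kPa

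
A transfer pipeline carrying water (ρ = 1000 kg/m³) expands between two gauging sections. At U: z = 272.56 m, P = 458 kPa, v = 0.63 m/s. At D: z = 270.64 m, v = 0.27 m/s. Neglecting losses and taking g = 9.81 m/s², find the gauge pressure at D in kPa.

P₂ ≈ 477 kPa

Pressure head at U: ψ₁ = P₁/(ρg) = 458×1000 / (1000 × 9.81) = 46.69 m.
Velocity heads: v₁²/2g = 0.63²/19.62 = 0.020 m; v₂²/2g = 0.27²/19.62 = 0.004 m.
Total head H = z₁ + ψ₁ + v₁²/2g = 272.56 + 46.69 + 0.020 = 319.27 m.
ψ₂ = H − z₂ − v₂²/2g = 319.27 − 270.64 − 0.004 = 48.63 m.
P₂ = ρgψ₂ = 1000 × 9.81 × 48.63 ≈ 477 kPa.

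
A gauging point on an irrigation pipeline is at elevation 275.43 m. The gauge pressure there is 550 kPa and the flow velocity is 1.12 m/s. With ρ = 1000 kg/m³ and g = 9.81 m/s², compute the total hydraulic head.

Pressure head ψ = P/(ρg) = 550×1000 / (1000 × 9.81) = 56.07 m.
Velocity head = v²/(2g) = 1.12² / (2 × 9.81) = 0.064 m.
h = z + ψ + v²/(2g) = 275.43 + 56.07 + 0.064 = 331.56 m.

h ≈ 331.56 m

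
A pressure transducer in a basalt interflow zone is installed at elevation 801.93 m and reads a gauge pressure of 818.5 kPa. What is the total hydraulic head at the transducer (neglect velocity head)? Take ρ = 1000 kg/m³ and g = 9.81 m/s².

ψ = P/(ρg) = 818.5×1000 / (1000 × 9.81) = 83.44 m.
h = z + ψ = 801.93 + 83.44 = 885.37 m.

h ≈ 885.37 m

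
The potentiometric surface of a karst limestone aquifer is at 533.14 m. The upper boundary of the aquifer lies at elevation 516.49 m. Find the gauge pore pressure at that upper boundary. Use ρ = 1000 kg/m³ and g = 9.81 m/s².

P ≈ 163 kPa

Pressure head at the aquifer top: ψ = h − z = 533.14 − 516.49 = 16.65 m.
P = ρgψ = 1000 × 9.81 × 16.65 = 163336 Pa ≈ 163 kPa.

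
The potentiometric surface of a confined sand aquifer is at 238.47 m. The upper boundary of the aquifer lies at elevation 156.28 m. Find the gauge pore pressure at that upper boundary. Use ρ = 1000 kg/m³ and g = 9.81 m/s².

P ≈ 806 kPa

Pressure head at the aquifer top: ψ = h − z = 238.47 − 156.28 = 82.19 m.
P = ρgψ = 1000 × 9.81 × 82.19 = 806284 Pa ≈ 806 kPa.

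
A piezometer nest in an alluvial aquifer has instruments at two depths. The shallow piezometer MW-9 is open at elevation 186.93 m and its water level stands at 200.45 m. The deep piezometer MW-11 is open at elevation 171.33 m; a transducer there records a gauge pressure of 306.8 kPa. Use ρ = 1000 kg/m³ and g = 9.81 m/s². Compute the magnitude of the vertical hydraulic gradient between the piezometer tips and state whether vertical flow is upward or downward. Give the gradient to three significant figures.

|i_v| ≈ 0.138; vertical flow is upward

Total head at MW-9: h = 200.45 m (water level in the standpipe).
Pressure head at MW-11: ψ = P/(ρg) = 306.8×1000 / (1000 × 9.81) = 31.27 m.
Total head at MW-11: h = z + ψ = 171.33 + 31.27 = 202.60 m.
Δh = h(MW-9) − h(MW-11) = 200.45 − 202.60 = -2.15 m.
Vertical separation Δz = 186.93 − 171.33 = 15.60 m.
|i_v| = |Δh| / Δz = 2.15 / 15.60 = 0.138.
Head is higher in the deep piezometer, so vertical flow is upward (discharge condition).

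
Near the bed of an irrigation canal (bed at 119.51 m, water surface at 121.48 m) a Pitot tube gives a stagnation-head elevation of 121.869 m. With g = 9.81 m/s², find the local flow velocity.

Near the bed, under hydrostatic conditions, the piezometric head (z + ψ) equals the free-surface elevation, 121.48 m.
Velocity head = total − piezometric = 121.869 − 121.48 = 0.389 m.
v = √(2g·h_v) = √(2 × 9.81 × 0.389) = 2.76 m/s.

v ≈ 2.76 m/s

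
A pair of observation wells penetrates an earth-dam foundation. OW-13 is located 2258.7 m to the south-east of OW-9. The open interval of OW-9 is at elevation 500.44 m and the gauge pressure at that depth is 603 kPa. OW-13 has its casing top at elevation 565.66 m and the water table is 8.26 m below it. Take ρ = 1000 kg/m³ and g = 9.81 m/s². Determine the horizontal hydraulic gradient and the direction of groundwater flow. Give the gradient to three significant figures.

i ≈ 0.00200; groundwater flows toward the south-east

Pressure head at OW-9: ψ = P/(ρg) = 603×1000 / (1000 × 9.81) = 61.47 m.
Total head at OW-9: h = z + ψ = 500.44 + 61.47 = 561.91 m.
Total head at OW-13: h = 565.66 − 8.26 = 557.40 m.
Head difference: h(OW-9) − h(OW-13) = 561.91 − 557.40 = 4.51 m.
Hydraulic gradient: i = |Δh| / L = 4.51 / 2258.7 = 0.00200.
Flow is from higher to lower head: from OW-9 toward OW-13, i.e. toward the south-east.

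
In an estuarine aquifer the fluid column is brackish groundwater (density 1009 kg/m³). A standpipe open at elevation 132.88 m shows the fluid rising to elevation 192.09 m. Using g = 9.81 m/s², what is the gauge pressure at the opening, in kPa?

P ≈ 586 kPa

Pressure head ψ = h − z = 192.09 − 132.88 = 59.21 m.
P = ρgψ = 1009 × 9.81 × 59.21 = 586078 Pa ≈ 586 kPa.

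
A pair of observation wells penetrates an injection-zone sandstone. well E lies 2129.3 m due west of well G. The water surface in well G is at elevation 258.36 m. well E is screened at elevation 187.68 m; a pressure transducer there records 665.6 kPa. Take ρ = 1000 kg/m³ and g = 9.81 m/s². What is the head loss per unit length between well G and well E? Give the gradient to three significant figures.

Total head at well G: h = 258.36 m (water level in the piezometer is the total head).
Pressure head at well E: ψ = P/(ρg) = 665.6×1000 / (1000 × 9.81) = 67.85 m.
Total head at well E: h = z + ψ = 187.68 + 67.85 = 255.53 m.
Head difference: h(well G) − h(well E) = 258.36 − 255.53 = 2.83 m.
Hydraulic gradient: i = |Δh| / L = 2.83 / 2129.3 = 0.00133.

i ≈ 0.00133 m/m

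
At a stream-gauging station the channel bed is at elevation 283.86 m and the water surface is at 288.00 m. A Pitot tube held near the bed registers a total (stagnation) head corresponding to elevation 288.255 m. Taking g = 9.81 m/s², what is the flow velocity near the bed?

v ≈ 2.24 m/s

Near the bed, under hydrostatic conditions, the piezometric head (z + ψ) equals the free-surface elevation, 288.00 m.
Velocity head = total − piezometric = 288.255 − 288.00 = 0.255 m.
v = √(2g·h_v) = √(2 × 9.81 × 0.255) = 2.24 m/s.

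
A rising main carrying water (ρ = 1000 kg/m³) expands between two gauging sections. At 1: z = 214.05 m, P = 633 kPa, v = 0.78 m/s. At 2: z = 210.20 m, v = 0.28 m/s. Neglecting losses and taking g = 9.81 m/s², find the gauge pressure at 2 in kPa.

Pressure head at 1: ψ₁ = P₁/(ρg) = 633×1000 / (1000 × 9.81) = 64.53 m.
Velocity heads: v₁²/2g = 0.78²/19.62 = 0.031 m; v₂²/2g = 0.28²/19.62 = 0.004 m.
Total head H = z₁ + ψ₁ + v₁²/2g = 214.05 + 64.53 + 0.031 = 278.61 m.
ψ₂ = H − z₂ − v₂²/2g = 278.61 − 210.20 − 0.004 = 68.41 m.
P₂ = ρgψ₂ = 1000 × 9.81 × 68.41 ≈ 671 kPa.

P₂ ≈ 671 kPa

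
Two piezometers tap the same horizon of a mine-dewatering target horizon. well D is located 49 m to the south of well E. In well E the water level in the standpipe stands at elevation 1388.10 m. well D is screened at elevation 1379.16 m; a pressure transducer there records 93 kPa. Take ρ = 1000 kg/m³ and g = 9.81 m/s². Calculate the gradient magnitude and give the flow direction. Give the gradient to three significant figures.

Total head at well E: h = 1388.10 m (water level in the piezometer is the total head).
Pressure head at well D: ψ = P/(ρg) = 93×1000 / (1000 × 9.81) = 9.48 m.
Total head at well D: h = z + ψ = 1379.16 + 9.48 = 1388.64 m.
Head difference: h(well E) − h(well D) = 1388.10 − 1388.64 = -0.54 m.
Hydraulic gradient: i = |Δh| / L = 0.54 / 49 = 0.0110.
Flow is from higher to lower head: from well D toward well E, i.e. toward the north.

i ≈ 0.0110; groundwater flows toward the north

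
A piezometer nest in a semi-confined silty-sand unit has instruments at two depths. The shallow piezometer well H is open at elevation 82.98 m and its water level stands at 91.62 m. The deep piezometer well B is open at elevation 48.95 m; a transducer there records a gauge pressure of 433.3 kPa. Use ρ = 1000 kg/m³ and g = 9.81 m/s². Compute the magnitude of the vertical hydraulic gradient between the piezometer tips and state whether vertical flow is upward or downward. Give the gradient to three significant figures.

Total head at well H: h = 91.62 m (water level in the standpipe).
Pressure head at well B: ψ = P/(ρg) = 433.3×1000 / (1000 × 9.81) = 44.17 m.
Total head at well B: h = z + ψ = 48.95 + 44.17 = 93.12 m.
Δh = h(well H) − h(well B) = 91.62 − 93.12 = -1.50 m.
Vertical separation Δz = 82.98 − 48.95 = 34.03 m.
|i_v| = |Δh| / Δz = 1.50 / 34.03 = 0.0441.
Head is higher in the deep piezometer, so vertical flow is upward (discharge condition).

|i_v| ≈ 0.0441; vertical flow is upward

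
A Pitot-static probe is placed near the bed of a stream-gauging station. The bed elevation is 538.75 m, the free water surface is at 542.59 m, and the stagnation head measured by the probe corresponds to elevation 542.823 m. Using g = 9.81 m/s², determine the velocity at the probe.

v ≈ 2.14 m/s

Near the bed, under hydrostatic conditions, the piezometric head (z + ψ) equals the free-surface elevation, 542.59 m.
Velocity head = total − piezometric = 542.823 − 542.59 = 0.233 m.
v = √(2g·h_v) = √(2 × 9.81 × 0.233) = 2.14 m/s.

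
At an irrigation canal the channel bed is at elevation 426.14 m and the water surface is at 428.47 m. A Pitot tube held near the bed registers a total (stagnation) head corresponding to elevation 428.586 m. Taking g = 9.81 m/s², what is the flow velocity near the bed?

Near the bed, under hydrostatic conditions, the piezometric head (z + ψ) equals the free-surface elevation, 428.47 m.
Velocity head = total − piezometric = 428.586 − 428.47 = 0.116 m.
v = √(2g·h_v) = √(2 × 9.81 × 0.116) = 1.51 m/s.

v ≈ 1.51 m/s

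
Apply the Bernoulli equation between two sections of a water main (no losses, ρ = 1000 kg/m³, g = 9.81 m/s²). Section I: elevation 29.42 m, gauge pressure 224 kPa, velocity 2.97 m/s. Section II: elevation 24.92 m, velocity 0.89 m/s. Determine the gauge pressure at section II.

P₂ ≈ 272 kPa

Pressure head at I: ψ₁ = P₁/(ρg) = 224×1000 / (1000 × 9.81) = 22.83 m.
Velocity heads: v₁²/2g = 2.97²/19.62 = 0.450 m; v₂²/2g = 0.89²/19.62 = 0.040 m.
Total head H = z₁ + ψ₁ + v₁²/2g = 29.42 + 22.83 + 0.450 = 52.70 m.
ψ₂ = H − z₂ − v₂²/2g = 52.70 − 24.92 − 0.040 = 27.74 m.
P₂ = ρgψ₂ = 1000 × 9.81 × 27.74 ≈ 272 kPa.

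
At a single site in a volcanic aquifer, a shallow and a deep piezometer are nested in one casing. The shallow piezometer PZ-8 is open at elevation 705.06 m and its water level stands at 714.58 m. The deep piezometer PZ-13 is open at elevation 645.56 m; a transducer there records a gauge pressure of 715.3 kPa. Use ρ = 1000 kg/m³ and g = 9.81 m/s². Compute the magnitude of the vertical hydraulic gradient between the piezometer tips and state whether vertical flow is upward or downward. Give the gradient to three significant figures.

|i_v| ≈ 0.0655; vertical flow is upward

Total head at PZ-8: h = 714.58 m (water level in the standpipe).
Pressure head at PZ-13: ψ = P/(ρg) = 715.3×1000 / (1000 × 9.81) = 72.92 m.
Total head at PZ-13: h = z + ψ = 645.56 + 72.92 = 718.48 m.
Δh = h(PZ-8) − h(PZ-13) = 714.58 − 718.48 = -3.90 m.
Vertical separation Δz = 705.06 − 645.56 = 59.50 m.
|i_v| = |Δh| / Δz = 3.90 / 59.50 = 0.0655.
Head is higher in the deep piezometer, so vertical flow is upward (discharge condition).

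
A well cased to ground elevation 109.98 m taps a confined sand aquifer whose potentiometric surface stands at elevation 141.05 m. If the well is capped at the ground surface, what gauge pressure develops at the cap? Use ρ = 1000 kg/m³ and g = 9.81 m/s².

Head above the cap: Δh = 141.05 − 109.98 = 31.07 m.
P = ρgΔh = 1000 × 9.81 × 31.07 = 304797 Pa ≈ 305 kPa.

P ≈ 305 kPa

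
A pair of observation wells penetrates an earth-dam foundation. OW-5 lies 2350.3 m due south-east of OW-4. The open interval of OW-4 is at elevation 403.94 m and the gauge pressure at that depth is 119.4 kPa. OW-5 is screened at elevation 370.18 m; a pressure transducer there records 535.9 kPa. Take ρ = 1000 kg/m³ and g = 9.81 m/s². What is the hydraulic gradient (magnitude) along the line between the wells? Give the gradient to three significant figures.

i ≈ 0.00370

Pressure head at OW-4: ψ = P/(ρg) = 119.4×1000 / (1000 × 9.81) = 12.17 m.
Total head at OW-4: h = z + ψ = 403.94 + 12.17 = 416.11 m.
Pressure head at OW-5: ψ = P/(ρg) = 535.9×1000 / (1000 × 9.81) = 54.63 m.
Total head at OW-5: h = z + ψ = 370.18 + 54.63 = 424.81 m.
Head difference: h(OW-4) − h(OW-5) = 416.11 − 424.81 = -8.70 m.
Hydraulic gradient: i = |Δh| / L = 8.70 / 2350.3 = 0.00370.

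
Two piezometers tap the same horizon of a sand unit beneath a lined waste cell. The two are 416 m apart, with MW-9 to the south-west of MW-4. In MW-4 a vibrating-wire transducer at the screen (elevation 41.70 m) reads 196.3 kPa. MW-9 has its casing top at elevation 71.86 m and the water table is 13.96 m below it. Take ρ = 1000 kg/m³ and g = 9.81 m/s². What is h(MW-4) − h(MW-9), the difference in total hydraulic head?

Pressure head at MW-4: ψ = P/(ρg) = 196.3×1000 / (1000 × 9.81) = 20.01 m.
Total head at MW-4: h = z + ψ = 41.70 + 20.01 = 61.71 m.
Total head at MW-9: h = 71.86 − 13.96 = 57.90 m.
Head difference: h(MW-4) − h(MW-9) = 61.71 − 57.90 = 3.81 m.

Δh ≈ 3.81 m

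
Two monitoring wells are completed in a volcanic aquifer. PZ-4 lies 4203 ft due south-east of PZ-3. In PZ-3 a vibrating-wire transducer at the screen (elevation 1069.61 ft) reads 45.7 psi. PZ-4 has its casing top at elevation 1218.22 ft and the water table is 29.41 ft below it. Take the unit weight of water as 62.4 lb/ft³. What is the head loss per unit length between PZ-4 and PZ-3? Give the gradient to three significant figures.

Pressure head at PZ-3: ψ = 144·P/γ = 144 × 45.7 / 62.4 = 105.46 ft.
Total head at PZ-3: h = z + ψ = 1069.61 + 105.46 = 1175.07 ft.
Total head at PZ-4: h = 1218.22 − 29.41 = 1188.81 ft.
Head difference: h(PZ-3) − h(PZ-4) = 1175.07 − 1188.81 = -13.74 ft.
Hydraulic gradient: i = |Δh| / L = 13.74 / 4203 = 0.00327.

i ≈ 0.00327 ft/ft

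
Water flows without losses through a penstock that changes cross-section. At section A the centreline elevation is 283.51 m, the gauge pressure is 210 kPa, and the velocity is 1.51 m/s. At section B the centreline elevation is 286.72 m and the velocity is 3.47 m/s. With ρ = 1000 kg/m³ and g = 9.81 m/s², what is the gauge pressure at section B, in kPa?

P₂ ≈ 174 kPa

Pressure head at A: ψ₁ = P₁/(ρg) = 210×1000 / (1000 × 9.81) = 21.41 m.
Velocity heads: v₁²/2g = 1.51²/19.62 = 0.116 m; v₂²/2g = 3.47²/19.62 = 0.614 m.
Total head H = z₁ + ψ₁ + v₁²/2g = 283.51 + 21.41 + 0.116 = 305.04 m.
ψ₂ = H − z₂ − v₂²/2g = 305.04 − 286.72 − 0.614 = 17.71 m.
P₂ = ρgψ₂ = 1000 × 9.81 × 17.71 ≈ 174 kPa.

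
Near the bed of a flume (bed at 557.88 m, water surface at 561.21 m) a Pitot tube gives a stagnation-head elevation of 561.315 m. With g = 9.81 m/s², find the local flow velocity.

v ≈ 1.44 m/s

Near the bed, under hydrostatic conditions, the piezometric head (z + ψ) equals the free-surface elevation, 561.21 m.
Velocity head = total − piezometric = 561.315 − 561.21 = 0.105 m.
v = √(2g·h_v) = √(2 × 9.81 × 0.105) = 1.44 m/s.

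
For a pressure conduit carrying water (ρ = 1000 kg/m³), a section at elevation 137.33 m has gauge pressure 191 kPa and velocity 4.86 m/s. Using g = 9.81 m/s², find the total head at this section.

Pressure head ψ = P/(ρg) = 191×1000 / (1000 × 9.81) = 19.47 m.
Velocity head = v²/(2g) = 4.86² / (2 × 9.81) = 1.204 m.
h = z + ψ + v²/(2g) = 137.33 + 19.47 + 1.204 = 158.00 m.

h ≈ 158.00 m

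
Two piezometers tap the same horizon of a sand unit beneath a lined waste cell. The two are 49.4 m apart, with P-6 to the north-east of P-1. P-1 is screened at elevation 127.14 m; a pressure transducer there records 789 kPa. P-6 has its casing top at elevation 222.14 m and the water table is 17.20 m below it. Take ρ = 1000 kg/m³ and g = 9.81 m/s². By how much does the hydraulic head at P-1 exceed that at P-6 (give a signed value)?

Δh ≈ 2.63 m

Pressure head at P-1: ψ = P/(ρg) = 789×1000 / (1000 × 9.81) = 80.43 m.
Total head at P-1: h = z + ψ = 127.14 + 80.43 = 207.57 m.
Total head at P-6: h = 222.14 − 17.20 = 204.94 m.
Head difference: h(P-1) − h(P-6) = 207.57 − 204.94 = 2.63 m.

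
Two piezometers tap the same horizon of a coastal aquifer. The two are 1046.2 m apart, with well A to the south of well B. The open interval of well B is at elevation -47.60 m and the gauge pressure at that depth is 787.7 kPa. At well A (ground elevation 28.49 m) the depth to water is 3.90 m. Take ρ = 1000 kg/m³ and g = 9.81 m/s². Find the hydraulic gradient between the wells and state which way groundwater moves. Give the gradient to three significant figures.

Pressure head at well B: ψ = P/(ρg) = 787.7×1000 / (1000 × 9.81) = 80.30 m.
Total head at well B: h = z + ψ = -47.60 + 80.30 = 32.70 m.
Total head at well A: h = 28.49 − 3.90 = 24.59 m.
Head difference: h(well B) − h(well A) = 32.70 − 24.59 = 8.11 m.
Hydraulic gradient: i = |Δh| / L = 8.11 / 1046.2 = 0.00775.
Flow is from higher to lower head: from well B toward well A, i.e. toward the south.

i ≈ 0.00775; groundwater flows toward the south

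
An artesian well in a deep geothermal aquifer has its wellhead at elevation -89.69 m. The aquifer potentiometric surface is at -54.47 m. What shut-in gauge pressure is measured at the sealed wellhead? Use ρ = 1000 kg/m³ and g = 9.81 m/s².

P ≈ 346 kPa

Head above the cap: Δh = -54.47 − (-89.69) = 35.22 m.
P = ρgΔh = 1000 × 9.81 × 35.22 = 345508 Pa ≈ 346 kPa.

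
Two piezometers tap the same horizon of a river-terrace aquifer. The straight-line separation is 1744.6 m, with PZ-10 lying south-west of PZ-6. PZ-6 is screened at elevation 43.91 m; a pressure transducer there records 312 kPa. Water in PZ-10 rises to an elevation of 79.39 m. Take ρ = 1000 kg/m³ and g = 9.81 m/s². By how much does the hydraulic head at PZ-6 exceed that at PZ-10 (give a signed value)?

Δh ≈ -3.68 m

Pressure head at PZ-6: ψ = P/(ρg) = 312×1000 / (1000 × 9.81) = 31.80 m.
Total head at PZ-6: h = z + ψ = 43.91 + 31.80 = 75.71 m.
Total head at PZ-10: h = 79.39 m (water level in the piezometer is the total head).
Head difference: h(PZ-6) − h(PZ-10) = 75.71 − 79.39 = -3.68 m.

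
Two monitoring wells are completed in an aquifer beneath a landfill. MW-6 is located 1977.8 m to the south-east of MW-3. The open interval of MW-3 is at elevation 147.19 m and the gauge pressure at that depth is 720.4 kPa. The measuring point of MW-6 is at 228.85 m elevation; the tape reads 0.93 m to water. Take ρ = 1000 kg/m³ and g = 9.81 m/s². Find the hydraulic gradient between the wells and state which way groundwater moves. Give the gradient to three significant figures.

Pressure head at MW-3: ψ = P/(ρg) = 720.4×1000 / (1000 × 9.81) = 73.44 m.
Total head at MW-3: h = z + ψ = 147.19 + 73.44 = 220.63 m.
Total head at MW-6: h = 228.85 − 0.93 = 227.92 m.
Head difference: h(MW-3) − h(MW-6) = 220.63 − 227.92 = -7.29 m.
Hydraulic gradient: i = |Δh| / L = 7.29 / 1977.8 = 0.00369.
Flow is from higher to lower head: from MW-6 toward MW-3, i.e. toward the north-west.

i ≈ 0.00369; groundwater flows toward the north-west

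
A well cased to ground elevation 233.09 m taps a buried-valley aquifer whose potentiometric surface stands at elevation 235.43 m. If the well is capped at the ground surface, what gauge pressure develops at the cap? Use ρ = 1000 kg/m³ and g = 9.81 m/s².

Head above the cap: Δh = 235.43 − 233.09 = 2.34 m.
P = ρgΔh = 1000 × 9.81 × 2.34 = 22955 Pa ≈ 23.0 kPa.

P ≈ 23.0 kPa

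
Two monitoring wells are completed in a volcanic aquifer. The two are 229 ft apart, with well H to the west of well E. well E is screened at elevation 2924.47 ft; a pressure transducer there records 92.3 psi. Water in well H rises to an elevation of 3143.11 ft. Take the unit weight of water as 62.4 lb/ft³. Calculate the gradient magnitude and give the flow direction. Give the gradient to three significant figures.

Pressure head at well E: ψ = 144·P/γ = 144 × 92.3 / 62.4 = 213.00 ft.
Total head at well E: h = z + ψ = 2924.47 + 213.00 = 3137.47 ft.
Total head at well H: h = 3143.11 ft (water level in the piezometer is the total head).
Head difference: h(well E) − h(well H) = 3137.47 − 3143.11 = -5.64 ft.
Hydraulic gradient: i = |Δh| / L = 5.64 / 229 = 0.0246.
Flow is from higher to lower head: from well H toward well E, i.e. toward the east.

i ≈ 0.0246; groundwater flows toward the east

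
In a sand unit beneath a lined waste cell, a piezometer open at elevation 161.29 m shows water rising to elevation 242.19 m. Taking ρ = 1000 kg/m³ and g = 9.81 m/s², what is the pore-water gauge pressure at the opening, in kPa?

Pressure head ψ = h − z = 242.19 − 161.29 = 80.90 m.
P = ρgψ = 1000 × 9.81 × 80.90 = 793629 Pa ≈ 794 kPa.

P ≈ 794 kPa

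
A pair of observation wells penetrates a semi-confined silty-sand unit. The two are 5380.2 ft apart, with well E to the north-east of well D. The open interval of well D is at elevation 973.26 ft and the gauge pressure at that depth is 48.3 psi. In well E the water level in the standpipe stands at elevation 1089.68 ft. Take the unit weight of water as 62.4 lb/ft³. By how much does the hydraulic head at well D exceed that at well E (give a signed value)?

Δh ≈ -4.96 ft

Pressure head at well D: ψ = 144·P/γ = 144 × 48.3 / 62.4 = 111.46 ft.
Total head at well D: h = z + ψ = 973.26 + 111.46 = 1084.72 ft.
Total head at well E: h = 1089.68 ft (water level in the piezometer is the total head).
Head difference: h(well D) − h(well E) = 1084.72 − 1089.68 = -4.96 ft.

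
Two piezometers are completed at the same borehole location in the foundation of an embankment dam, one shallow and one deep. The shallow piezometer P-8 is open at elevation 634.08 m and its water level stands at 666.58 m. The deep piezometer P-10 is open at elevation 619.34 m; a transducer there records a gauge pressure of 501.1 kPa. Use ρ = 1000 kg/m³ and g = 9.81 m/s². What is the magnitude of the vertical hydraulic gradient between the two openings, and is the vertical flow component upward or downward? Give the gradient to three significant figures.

Total head at P-8: h = 666.58 m (water level in the standpipe).
Pressure head at P-10: ψ = P/(ρg) = 501.1×1000 / (1000 × 9.81) = 51.08 m.
Total head at P-10: h = z + ψ = 619.34 + 51.08 = 670.42 m.
Δh = h(P-8) − h(P-10) = 666.58 − 670.42 = -3.84 m.
Vertical separation Δz = 634.08 − 619.34 = 14.74 m.
|i_v| = |Δh| / Δz = 3.84 / 14.74 = 0.261.
Head is higher in the deep piezometer, so vertical flow is upward (discharge condition).

|i_v| ≈ 0.261; vertical flow is upward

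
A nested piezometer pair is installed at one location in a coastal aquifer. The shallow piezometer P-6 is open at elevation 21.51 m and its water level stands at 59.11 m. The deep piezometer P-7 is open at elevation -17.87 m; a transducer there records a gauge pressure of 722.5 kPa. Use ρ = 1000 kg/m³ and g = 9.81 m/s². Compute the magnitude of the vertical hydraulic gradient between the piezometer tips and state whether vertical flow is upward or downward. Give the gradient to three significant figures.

|i_v| ≈ 0.0846; vertical flow is downward

Total head at P-6: h = 59.11 m (water level in the standpipe).
Pressure head at P-7: ψ = P/(ρg) = 722.5×1000 / (1000 × 9.81) = 73.65 m.
Total head at P-7: h = z + ψ = -17.87 + 73.65 = 55.78 m.
Δh = h(P-6) − h(P-7) = 59.11 − 55.78 = 3.33 m.
Vertical separation Δz = 21.51 − (-17.87) = 39.38 m.
|i_v| = |Δh| / Δz = 3.33 / 39.38 = 0.0846.
Head is higher in the shallow piezometer, so vertical flow is downward (recharge condition).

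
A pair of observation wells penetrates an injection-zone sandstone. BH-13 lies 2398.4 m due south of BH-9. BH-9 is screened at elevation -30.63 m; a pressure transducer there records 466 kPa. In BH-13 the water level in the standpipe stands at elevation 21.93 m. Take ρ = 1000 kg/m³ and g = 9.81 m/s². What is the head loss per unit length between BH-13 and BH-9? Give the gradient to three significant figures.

i ≈ 0.00211 m/m

Pressure head at BH-9: ψ = P/(ρg) = 466×1000 / (1000 × 9.81) = 47.50 m.
Total head at BH-9: h = z + ψ = -30.63 + 47.50 = 16.87 m.
Total head at BH-13: h = 21.93 m (water level in the piezometer is the total head).
Head difference: h(BH-9) − h(BH-13) = 16.87 − 21.93 = -5.06 m.
Hydraulic gradient: i = |Δh| / L = 5.06 / 2398.4 = 0.00211.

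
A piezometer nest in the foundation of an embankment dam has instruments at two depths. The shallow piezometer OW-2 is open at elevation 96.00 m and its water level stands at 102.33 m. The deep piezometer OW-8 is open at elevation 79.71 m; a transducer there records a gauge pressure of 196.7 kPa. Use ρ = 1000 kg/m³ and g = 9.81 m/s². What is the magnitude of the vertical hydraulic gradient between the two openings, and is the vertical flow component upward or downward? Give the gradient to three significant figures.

Total head at OW-2: h = 102.33 m (water level in the standpipe).
Pressure head at OW-8: ψ = P/(ρg) = 196.7×1000 / (1000 × 9.81) = 20.05 m.
Total head at OW-8: h = z + ψ = 79.71 + 20.05 = 99.76 m.
Δh = h(OW-2) − h(OW-8) = 102.33 − 99.76 = 2.57 m.
Vertical separation Δz = 96.00 − 79.71 = 16.29 m.
|i_v| = |Δh| / Δz = 2.57 / 16.29 = 0.158.
Head is higher in the shallow piezometer, so vertical flow is downward (recharge condition).

|i_v| ≈ 0.158; vertical flow is downward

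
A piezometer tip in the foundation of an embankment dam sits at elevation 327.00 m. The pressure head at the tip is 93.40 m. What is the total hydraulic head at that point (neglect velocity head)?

h = z + ψ = 327.00 + 93.40 = 420.40 m.

h ≈ 420.40 m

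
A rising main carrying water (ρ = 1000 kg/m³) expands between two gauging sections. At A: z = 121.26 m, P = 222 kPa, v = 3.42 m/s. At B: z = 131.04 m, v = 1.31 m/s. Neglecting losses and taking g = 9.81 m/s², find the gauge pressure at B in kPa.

P₂ ≈ 131 kPa

Pressure head at A: ψ₁ = P₁/(ρg) = 222×1000 / (1000 × 9.81) = 22.63 m.
Velocity heads: v₁²/2g = 3.42²/19.62 = 0.596 m; v₂²/2g = 1.31²/19.62 = 0.087 m.
Total head H = z₁ + ψ₁ + v₁²/2g = 121.26 + 22.63 + 0.596 = 144.49 m.
ψ₂ = H − z₂ − v₂²/2g = 144.49 − 131.04 − 0.087 = 13.36 m.
P₂ = ρgψ₂ = 1000 × 9.81 × 13.36 ≈ 131 kPa.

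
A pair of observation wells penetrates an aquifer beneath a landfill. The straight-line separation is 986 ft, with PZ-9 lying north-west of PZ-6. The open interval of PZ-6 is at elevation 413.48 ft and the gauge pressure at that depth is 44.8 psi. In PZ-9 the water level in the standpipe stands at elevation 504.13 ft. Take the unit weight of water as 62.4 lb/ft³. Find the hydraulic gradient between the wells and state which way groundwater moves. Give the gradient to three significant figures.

i ≈ 0.0129; groundwater flows toward the north-west

Pressure head at PZ-6: ψ = 144·P/γ = 144 × 44.8 / 62.4 = 103.38 ft.
Total head at PZ-6: h = z + ψ = 413.48 + 103.38 = 516.86 ft.
Total head at PZ-9: h = 504.13 ft (water level in the piezometer is the total head).
Head difference: h(PZ-6) − h(PZ-9) = 516.86 − 504.13 = 12.73 ft.
Hydraulic gradient: i = |Δh| / L = 12.73 / 986 = 0.0129.
Flow is from higher to lower head: from PZ-6 toward PZ-9, i.e. toward the north-west.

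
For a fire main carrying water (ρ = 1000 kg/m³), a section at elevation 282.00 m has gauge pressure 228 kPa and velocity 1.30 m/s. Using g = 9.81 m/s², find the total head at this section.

h ≈ 305.33 m

Pressure head ψ = P/(ρg) = 228×1000 / (1000 × 9.81) = 23.24 m.
Velocity head = v²/(2g) = 1.30² / (2 × 9.81) = 0.086 m.
h = z + ψ + v²/(2g) = 282.00 + 23.24 + 0.086 = 305.33 m.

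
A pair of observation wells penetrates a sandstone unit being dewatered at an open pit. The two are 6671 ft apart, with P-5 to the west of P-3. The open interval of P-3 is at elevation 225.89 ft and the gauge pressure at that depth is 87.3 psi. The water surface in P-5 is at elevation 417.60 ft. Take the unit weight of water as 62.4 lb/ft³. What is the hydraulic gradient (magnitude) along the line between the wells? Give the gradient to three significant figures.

i ≈ 0.00146

Pressure head at P-3: ψ = 144·P/γ = 144 × 87.3 / 62.4 = 201.46 ft.
Total head at P-3: h = z + ψ = 225.89 + 201.46 = 427.35 ft.
Total head at P-5: h = 417.60 ft (water level in the piezometer is the total head).
Head difference: h(P-3) − h(P-5) = 427.35 − 417.60 = 9.75 ft.
Hydraulic gradient: i = |Δh| / L = 9.75 / 6671 = 0.00146.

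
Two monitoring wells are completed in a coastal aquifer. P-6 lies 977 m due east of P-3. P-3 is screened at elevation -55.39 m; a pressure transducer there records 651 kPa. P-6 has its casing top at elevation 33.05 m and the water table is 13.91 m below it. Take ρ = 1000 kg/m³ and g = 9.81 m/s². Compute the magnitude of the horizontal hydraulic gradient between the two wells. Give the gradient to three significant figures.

i ≈ 0.00836

Pressure head at P-3: ψ = P/(ρg) = 651×1000 / (1000 × 9.81) = 66.36 m.
Total head at P-3: h = z + ψ = -55.39 + 66.36 = 10.97 m.
Total head at P-6: h = 33.05 − 13.91 = 19.14 m.
Head difference: h(P-3) − h(P-6) = 10.97 − 19.14 = -8.17 m.
Hydraulic gradient: i = |Δh| / L = 8.17 / 977 = 0.00836.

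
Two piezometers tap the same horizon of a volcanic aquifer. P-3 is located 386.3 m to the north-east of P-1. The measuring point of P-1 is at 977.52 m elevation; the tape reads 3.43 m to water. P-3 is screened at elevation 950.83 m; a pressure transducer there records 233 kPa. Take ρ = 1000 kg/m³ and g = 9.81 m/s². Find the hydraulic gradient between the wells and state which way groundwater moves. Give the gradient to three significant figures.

i ≈ 0.00127; groundwater flows toward the south-west

Total head at P-1: h = 977.52 − 3.43 = 974.09 m.
Pressure head at P-3: ψ = P/(ρg) = 233×1000 / (1000 × 9.81) = 23.75 m.
Total head at P-3: h = z + ψ = 950.83 + 23.75 = 974.58 m.
Head difference: h(P-1) − h(P-3) = 974.09 − 974.58 = -0.49 m.
Hydraulic gradient: i = |Δh| / L = 0.49 / 386.3 = 0.00127.
Flow is from higher to lower head: from P-3 toward P-1, i.e. toward the south-west.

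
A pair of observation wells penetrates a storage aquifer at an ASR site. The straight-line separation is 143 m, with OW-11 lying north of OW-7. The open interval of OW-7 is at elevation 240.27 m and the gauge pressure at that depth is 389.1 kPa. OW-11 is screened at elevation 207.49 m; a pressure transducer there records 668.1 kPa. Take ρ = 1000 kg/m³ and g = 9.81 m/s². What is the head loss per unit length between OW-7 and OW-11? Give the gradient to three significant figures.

Pressure head at OW-7: ψ = P/(ρg) = 389.1×1000 / (1000 × 9.81) = 39.66 m.
Total head at OW-7: h = z + ψ = 240.27 + 39.66 = 279.93 m.
Pressure head at OW-11: ψ = P/(ρg) = 668.1×1000 / (1000 × 9.81) = 68.10 m.
Total head at OW-11: h = z + ψ = 207.49 + 68.10 = 275.59 m.
Head difference: h(OW-7) − h(OW-11) = 279.93 − 275.59 = 4.34 m.
Hydraulic gradient: i = |Δh| / L = 4.34 / 143 = 0.0303.

i ≈ 0.0303 m/m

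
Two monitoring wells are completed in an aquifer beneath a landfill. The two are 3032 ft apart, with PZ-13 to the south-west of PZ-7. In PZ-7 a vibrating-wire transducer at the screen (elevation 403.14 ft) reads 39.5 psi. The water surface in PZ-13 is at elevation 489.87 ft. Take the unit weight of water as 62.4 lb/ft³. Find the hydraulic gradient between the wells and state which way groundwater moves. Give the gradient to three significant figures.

Pressure head at PZ-7: ψ = 144·P/γ = 144 × 39.5 / 62.4 = 91.15 ft.
Total head at PZ-7: h = z + ψ = 403.14 + 91.15 = 494.29 ft.
Total head at PZ-13: h = 489.87 ft (water level in the piezometer is the total head).
Head difference: h(PZ-7) − h(PZ-13) = 494.29 − 489.87 = 4.42 ft.
Hydraulic gradient: i = |Δh| / L = 4.42 / 3032 = 0.00146.
Flow is from higher to lower head: from PZ-7 toward PZ-13, i.e. toward the south-west.

i ≈ 0.00146; groundwater flows toward the south-west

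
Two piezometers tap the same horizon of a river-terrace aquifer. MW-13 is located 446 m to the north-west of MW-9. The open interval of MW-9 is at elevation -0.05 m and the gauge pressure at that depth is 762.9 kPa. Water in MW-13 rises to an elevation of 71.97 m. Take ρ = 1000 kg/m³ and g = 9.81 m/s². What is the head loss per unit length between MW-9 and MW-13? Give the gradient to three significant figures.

Pressure head at MW-9: ψ = P/(ρg) = 762.9×1000 / (1000 × 9.81) = 77.77 m.
Total head at MW-9: h = z + ψ = -0.05 + 77.77 = 77.72 m.
Total head at MW-13: h = 71.97 m (water level in the piezometer is the total head).
Head difference: h(MW-9) − h(MW-13) = 77.72 − 71.97 = 5.75 m.
Hydraulic gradient: i = |Δh| / L = 5.75 / 446 = 0.0129.

i ≈ 0.0129 m/m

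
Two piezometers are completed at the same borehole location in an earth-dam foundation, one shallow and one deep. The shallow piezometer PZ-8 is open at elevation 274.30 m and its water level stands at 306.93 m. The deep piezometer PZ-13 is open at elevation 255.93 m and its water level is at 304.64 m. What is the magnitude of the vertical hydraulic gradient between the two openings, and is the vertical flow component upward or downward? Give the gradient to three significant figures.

|i_v| ≈ 0.125; vertical flow is downward

Total head at PZ-8: h = 306.93 m (water level in the standpipe).
Total head at PZ-13: h = 304.64 m.
Δh = h(PZ-8) − h(PZ-13) = 306.93 − 304.64 = 2.29 m.
Vertical separation Δz = 274.30 − 255.93 = 18.37 m.
|i_v| = |Δh| / Δz = 2.29 / 18.37 = 0.125.
Head is higher in the shallow piezometer, so vertical flow is downward (recharge condition).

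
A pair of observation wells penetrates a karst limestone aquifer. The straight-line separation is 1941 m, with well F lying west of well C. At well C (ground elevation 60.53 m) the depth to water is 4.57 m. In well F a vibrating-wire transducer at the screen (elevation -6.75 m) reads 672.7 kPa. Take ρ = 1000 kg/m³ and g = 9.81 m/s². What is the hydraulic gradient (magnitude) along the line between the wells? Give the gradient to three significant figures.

Total head at well C: h = 60.53 − 4.57 = 55.96 m.
Pressure head at well F: ψ = P/(ρg) = 672.7×1000 / (1000 × 9.81) = 68.57 m.
Total head at well F: h = z + ψ = -6.75 + 68.57 = 61.82 m.
Head difference: h(well C) − h(well F) = 55.96 − 61.82 = -5.86 m.
Hydraulic gradient: i = |Δh| / L = 5.86 / 1941 = 0.00302.

i ≈ 0.00302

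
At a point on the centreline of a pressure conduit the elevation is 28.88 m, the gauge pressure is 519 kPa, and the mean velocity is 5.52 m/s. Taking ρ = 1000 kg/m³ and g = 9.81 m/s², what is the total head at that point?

Pressure head ψ = P/(ρg) = 519×1000 / (1000 × 9.81) = 52.91 m.
Velocity head = v²/(2g) = 5.52² / (2 × 9.81) = 1.553 m.
h = z + ψ + v²/(2g) = 28.88 + 52.91 + 1.553 = 83.34 m.

h ≈ 83.34 m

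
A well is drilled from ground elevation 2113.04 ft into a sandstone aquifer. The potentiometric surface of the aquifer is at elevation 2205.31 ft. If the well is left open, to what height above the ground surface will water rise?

≈ 92.27 ft above ground

Water rises to the potentiometric surface, so the rise above ground = 2205.31 − 2113.04 = 92.27 ft.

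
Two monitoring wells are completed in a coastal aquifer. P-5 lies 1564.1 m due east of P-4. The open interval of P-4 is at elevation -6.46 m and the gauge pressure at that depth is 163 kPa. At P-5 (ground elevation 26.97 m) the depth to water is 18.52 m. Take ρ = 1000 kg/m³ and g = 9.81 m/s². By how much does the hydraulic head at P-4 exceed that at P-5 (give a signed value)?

Pressure head at P-4: ψ = P/(ρg) = 163×1000 / (1000 × 9.81) = 16.62 m.
Total head at P-4: h = z + ψ = -6.46 + 16.62 = 10.16 m.
Total head at P-5: h = 26.97 − 18.52 = 8.45 m.
Head difference: h(P-4) − h(P-5) = 10.16 − 8.45 = 1.71 m.

Δh ≈ 1.71 m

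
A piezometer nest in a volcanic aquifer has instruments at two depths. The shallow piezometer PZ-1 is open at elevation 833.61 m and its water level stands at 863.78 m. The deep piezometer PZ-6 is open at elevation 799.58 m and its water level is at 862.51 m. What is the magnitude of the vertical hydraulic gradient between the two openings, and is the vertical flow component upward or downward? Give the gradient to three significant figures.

Total head at PZ-1: h = 863.78 m (water level in the standpipe).
Total head at PZ-6: h = 862.51 m.
Δh = h(PZ-1) − h(PZ-6) = 863.78 − 862.51 = 1.27 m.
Vertical separation Δz = 833.61 − 799.58 = 34.03 m.
|i_v| = |Δh| / Δz = 1.27 / 34.03 = 0.0373.
Head is higher in the shallow piezometer, so vertical flow is downward (recharge condition).

|i_v| ≈ 0.0373; vertical flow is downward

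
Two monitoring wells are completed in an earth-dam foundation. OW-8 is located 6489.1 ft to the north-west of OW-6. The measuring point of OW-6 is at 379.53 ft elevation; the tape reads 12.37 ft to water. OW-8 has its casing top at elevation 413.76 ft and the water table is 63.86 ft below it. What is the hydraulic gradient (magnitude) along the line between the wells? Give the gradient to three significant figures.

i ≈ 0.00266

Total head at OW-6: h = 379.53 − 12.37 = 367.16 ft.
Total head at OW-8: h = 413.76 − 63.86 = 349.90 ft.
Head difference: h(OW-6) − h(OW-8) = 367.16 − 349.90 = 17.26 ft.
Hydraulic gradient: i = |Δh| / L = 17.26 / 6489.1 = 0.00266.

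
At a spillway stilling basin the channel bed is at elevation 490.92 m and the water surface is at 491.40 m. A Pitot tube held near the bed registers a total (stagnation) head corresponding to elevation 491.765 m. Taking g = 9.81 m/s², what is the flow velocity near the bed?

v ≈ 2.68 m/s

Near the bed, under hydrostatic conditions, the piezometric head (z + ψ) equals the free-surface elevation, 491.40 m.
Velocity head = total − piezometric = 491.765 − 491.40 = 0.365 m.
v = √(2g·h_v) = √(2 × 9.81 × 0.365) = 2.68 m/s.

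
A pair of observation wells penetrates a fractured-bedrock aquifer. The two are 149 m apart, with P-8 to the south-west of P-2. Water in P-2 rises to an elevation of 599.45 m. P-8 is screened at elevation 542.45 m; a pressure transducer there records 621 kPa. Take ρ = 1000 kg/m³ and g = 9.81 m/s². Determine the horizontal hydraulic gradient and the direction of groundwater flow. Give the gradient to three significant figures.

Total head at P-2: h = 599.45 m (water level in the piezometer is the total head).
Pressure head at P-8: ψ = P/(ρg) = 621×1000 / (1000 × 9.81) = 63.30 m.
Total head at P-8: h = z + ψ = 542.45 + 63.30 = 605.75 m.
Head difference: h(P-2) − h(P-8) = 599.45 − 605.75 = -6.30 m.
Hydraulic gradient: i = |Δh| / L = 6.30 / 149 = 0.0423.
Flow is from higher to lower head: from P-8 toward P-2, i.e. toward the north-east.

i ≈ 0.0423; groundwater flows toward the north-east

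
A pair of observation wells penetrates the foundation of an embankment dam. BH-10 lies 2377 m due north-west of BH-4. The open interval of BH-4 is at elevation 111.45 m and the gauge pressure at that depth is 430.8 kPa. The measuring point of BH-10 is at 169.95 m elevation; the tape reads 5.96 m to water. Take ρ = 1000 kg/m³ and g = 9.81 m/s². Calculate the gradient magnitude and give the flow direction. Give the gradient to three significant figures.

Pressure head at BH-4: ψ = P/(ρg) = 430.8×1000 / (1000 × 9.81) = 43.91 m.
Total head at BH-4: h = z + ψ = 111.45 + 43.91 = 155.36 m.
Total head at BH-10: h = 169.95 − 5.96 = 163.99 m.
Head difference: h(BH-4) − h(BH-10) = 155.36 − 163.99 = -8.63 m.
Hydraulic gradient: i = |Δh| / L = 8.63 / 2377 = 0.00363.
Flow is from higher to lower head: from BH-10 toward BH-4, i.e. toward the south-east.

i ≈ 0.00363; groundwater flows toward the south-east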